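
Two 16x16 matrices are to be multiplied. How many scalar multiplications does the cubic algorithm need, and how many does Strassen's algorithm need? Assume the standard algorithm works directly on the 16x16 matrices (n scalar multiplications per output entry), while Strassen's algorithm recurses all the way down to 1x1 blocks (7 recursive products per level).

Matrix multiplication for 16x16 matrices:

Standard algorithm: 16^3 = 4096 multiplications
Strassen's algorithm: 7^(log2(16)) = 7^4 = 2401 multiplications
Savings: 4096 - 2401 = 1695 multiplications

Standard: 4096 multiplications (16^3). Strassen: 2401 multiplications (7^4). Strassen reduces 8 recursive multiplications to 7 at each level.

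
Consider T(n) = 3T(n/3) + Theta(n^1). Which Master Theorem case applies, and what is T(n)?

Master Theorem for T(n) = 3T(n/3) + O(n^1):

a = 3, b = 3, c = 1
log_b(a) = log_3(3) = 1.0000

Case 2: c = 1 = log_3(3) = 1.0000
T(n) = O(n^1 log n) = O(n log n)

For T(n) = 3T(n/3) + O(n^1): log_3(3) = 1.0000. This is Case 2 of the Master Theorem (c = log_b(a), equal work at all levels), giving O(n log n).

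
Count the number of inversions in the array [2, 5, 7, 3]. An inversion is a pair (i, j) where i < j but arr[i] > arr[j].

Finding inversions in [2, 5, 7, 3]:

(1, 3): arr[1]=5 > arr[3]=3
(2, 3): arr[2]=7 > arr[3]=3

Total inversions: 2

The array has 2 inversion(s): (1,3), (2,3). Each pair (i,j) satisfies i < j and arr[i] > arr[j].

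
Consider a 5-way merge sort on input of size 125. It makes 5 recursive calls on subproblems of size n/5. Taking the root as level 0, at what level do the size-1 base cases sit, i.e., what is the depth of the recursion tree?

For divide and conquer with division factor 5:

Problem sizes at each level:
Level 0: 125
Level 1: 25
Level 2: 5
Level 3: 1

The root is level 0 and the size-1 base case is level 3 (the tree spans levels 0 through 3, i.e. 4 levels counting the root), so the depth is the number of divisions: log_5(125) = 3

The recursion tree depth is log_5(125) = 3. At each level, the problem size is divided by 5, so it takes 3 divisions to reduce to a base case of size 1. The algorithm makes 5 recursive calls at each level.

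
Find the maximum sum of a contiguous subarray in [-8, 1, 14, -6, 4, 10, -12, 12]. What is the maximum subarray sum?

Using Kadane's algorithm on [-8, 1, 14, -6, 4, 10, -12, 12]:

Scanning through the array:
Position 1 (value 1): max_ending_here = 1, max_so_far = 1
Position 2 (value 14): max_ending_here = 15, max_so_far = 15
Position 3 (value -6): max_ending_here = 9, max_so_far = 15
Position 4 (value 4): max_ending_here = 13, max_so_far = 15
Position 5 (value 10): max_ending_here = 23, max_so_far = 23
Position 6 (value -12): max_ending_here = 11, max_so_far = 23
Position 7 (value 12): max_ending_here = 23, max_so_far = 23

Maximum subarray: [1, 14, -6, 4, 10]
Maximum sum: 23

The maximum subarray is [1, 14, -6, 4, 10] with sum 23. This subarray runs from index 1 to index 5.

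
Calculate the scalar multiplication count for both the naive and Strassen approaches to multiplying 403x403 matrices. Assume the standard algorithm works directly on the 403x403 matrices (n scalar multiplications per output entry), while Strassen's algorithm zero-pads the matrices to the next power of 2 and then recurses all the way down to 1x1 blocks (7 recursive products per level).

Matrix multiplication for 403x403 matrices:

Strassen's algorithm requires power-of-2 dimensions. Pad 403x403 to 512x512 (next power of 2).

Standard algorithm: 403^3 = 65450827 multiplications
Strassen's algorithm: 7^(log2(512)) = 7^9 = 40353607 multiplications
Savings: 65450827 - 40353607 = 25097220 multiplications

Standard: 65450827 multiplications (403^3). Strassen: 40353607 multiplications (7^9, after padding to 512x512). Strassen reduces 8 recursive multiplications to 7 at each level.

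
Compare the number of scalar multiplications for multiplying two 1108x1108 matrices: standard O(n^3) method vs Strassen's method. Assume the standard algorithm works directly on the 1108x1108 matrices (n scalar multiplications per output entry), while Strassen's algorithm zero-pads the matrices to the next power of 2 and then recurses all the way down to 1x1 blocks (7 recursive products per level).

Matrix multiplication for 1108x1108 matrices:

Strassen's algorithm requires power-of-2 dimensions. Pad 1108x1108 to 2048x2048 (next power of 2).

Standard algorithm: 1108^3 = 1360251712 multiplications
Strassen's algorithm: 7^(log2(2048)) = 7^11 = 1977326743 multiplications
Difference: 1360251712 - 1977326743 = -617075031 (Strassen uses MORE here due to padding overhead — for small or just-over-power-of-2 n, padding can outweigh the per-level savings)

Standard: 1360251712 multiplications (1108^3). Strassen: 1977326743 multiplications (7^11, after padding to 2048x2048). Strassen reduces 8 recursive multiplications to 7 at each level.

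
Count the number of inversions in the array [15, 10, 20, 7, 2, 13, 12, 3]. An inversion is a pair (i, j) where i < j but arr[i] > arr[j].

Finding inversions in [15, 10, 20, 7, 2, 13, 12, 3]:

(0, 1): arr[0]=15 > arr[1]=10
(0, 3): arr[0]=15 > arr[3]=7
(0, 4): arr[0]=15 > arr[4]=2
(0, 5): arr[0]=15 > arr[5]=13
(0, 6): arr[0]=15 > arr[6]=12
(0, 7): arr[0]=15 > arr[7]=3
(1, 3): arr[1]=10 > arr[3]=7
(1, 4): arr[1]=10 > arr[4]=2
(1, 7): arr[1]=10 > arr[7]=3
(2, 3): arr[2]=20 > arr[3]=7
(2, 4): arr[2]=20 > arr[4]=2
(2, 5): arr[2]=20 > arr[5]=13
(2, 6): arr[2]=20 > arr[6]=12
(2, 7): arr[2]=20 > arr[7]=3
(3, 4): arr[3]=7 > arr[4]=2
(3, 7): arr[3]=7 > arr[7]=3
(5, 6): arr[5]=13 > arr[6]=12
(5, 7): arr[5]=13 > arr[7]=3
(6, 7): arr[6]=12 > arr[7]=3

Total inversions: 19

The array has 19 inversion(s): (0,1), (0,3), (0,4), (0,5), (0,6), (0,7), (1,3), (1,4), (1,7), (2,3), (2,4), (2,5), (2,6), (2,7), (3,4), (3,7), (5,6), (5,7), (6,7). Each pair (i,j) satisfies i < j and arr[i] > arr[j].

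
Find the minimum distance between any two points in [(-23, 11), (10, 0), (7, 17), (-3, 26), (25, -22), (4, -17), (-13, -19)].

Computing all pairwise distances among 7 points:

d((-23, 11), (10, 0)) = 34.7851
d((-23, 11), (7, 17)) = 30.5941
d((-23, 11), (-3, 26)) = 25.0
d((-23, 11), (25, -22)) = 58.2495
d((-23, 11), (4, -17)) = 38.8973
d((-23, 11), (-13, -19)) = 31.6228
d((10, 0), (7, 17)) = 17.2627
d((10, 0), (-3, 26)) = 29.0689
d((10, 0), (25, -22)) = 26.6271
d((10, 0), (4, -17)) = 18.0278
d((10, 0), (-13, -19)) = 29.8329
d((7, 17), (-3, 26)) = 13.4536 <-- minimum
d((7, 17), (25, -22)) = 42.9535
d((7, 17), (4, -17)) = 34.1321
d((7, 17), (-13, -19)) = 41.1825
d((-3, 26), (25, -22)) = 55.5698
d((-3, 26), (4, -17)) = 43.566
d((-3, 26), (-13, -19)) = 46.0977
d((25, -22), (4, -17)) = 21.587
d((25, -22), (-13, -19)) = 38.1182
d((4, -17), (-13, -19)) = 17.1172

Closest pair: (7, 17) and (-3, 26) with distance 13.4536

The closest pair is (7, 17) and (-3, 26) with Euclidean distance 13.4536. For 7 points, brute-force pairwise comparison is shown above. For large n, the divide-and-conquer algorithm (sort by x, recurse on halves, check the dividing strip) achieves O(n log n).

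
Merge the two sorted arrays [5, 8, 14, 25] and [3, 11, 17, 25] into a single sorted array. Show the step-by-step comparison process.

Merging process:

Compare 5 vs 3: take 3 from right. Merged: [3]
Compare 5 vs 11: take 5 from left. Merged: [3, 5]
Compare 8 vs 11: take 8 from left. Merged: [3, 5, 8]
Compare 14 vs 11: take 11 from right. Merged: [3, 5, 8, 11]
Compare 14 vs 17: take 14 from left. Merged: [3, 5, 8, 11, 14]
Compare 25 vs 17: take 17 from right. Merged: [3, 5, 8, 11, 14, 17]
Compare 25 vs 25: take 25 from left. Merged: [3, 5, 8, 11, 14, 17, 25]
Append remaining from right: [25]. Merged: [3, 5, 8, 11, 14, 17, 25, 25]

Final merged array: [3, 5, 8, 11, 14, 17, 25, 25]
Total comparisons: 7

The merged array is [3, 5, 8, 11, 14, 17, 25, 25], requiring 7 comparisons. The merge step runs in O(n) time where n is the total number of elements.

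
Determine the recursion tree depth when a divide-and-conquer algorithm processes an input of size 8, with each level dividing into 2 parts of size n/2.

For divide and conquer with division factor 2:

Problem sizes at each level:
Level 0: 8
Level 1: 4
Level 2: 2
Level 3: 1

The root is level 0 and the size-1 base case is level 3 (the tree spans levels 0 through 3, i.e. 4 levels counting the root), so the depth is the number of divisions: log_2(8) = 3

The recursion tree depth is log_2(8) = 3. At each level, the problem size is divided by 2, so it takes 3 divisions to reduce to a base case of size 1. The algorithm makes 2 recursive calls at each level.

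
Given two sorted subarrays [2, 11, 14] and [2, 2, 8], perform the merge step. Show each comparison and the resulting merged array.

Merging process:

Compare 2 vs 2: take 2 from left. Merged: [2]
Compare 11 vs 2: take 2 from right. Merged: [2, 2]
Compare 11 vs 2: take 2 from right. Merged: [2, 2, 2]
Compare 11 vs 8: take 8 from right. Merged: [2, 2, 2, 8]
Append remaining from left: [11, 14]. Merged: [2, 2, 2, 8, 11, 14]

Final merged array: [2, 2, 2, 8, 11, 14]
Total comparisons: 4

The merged array is [2, 2, 2, 8, 11, 14], requiring 4 comparisons. The merge step runs in O(n) time where n is the total number of elements.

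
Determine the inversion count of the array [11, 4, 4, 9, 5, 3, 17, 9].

Finding inversions in [11, 4, 4, 9, 5, 3, 17, 9]:

(0, 1): arr[0]=11 > arr[1]=4
(0, 2): arr[0]=11 > arr[2]=4
(0, 3): arr[0]=11 > arr[3]=9
(0, 4): arr[0]=11 > arr[4]=5
(0, 5): arr[0]=11 > arr[5]=3
(0, 7): arr[0]=11 > arr[7]=9
(1, 5): arr[1]=4 > arr[5]=3
(2, 5): arr[2]=4 > arr[5]=3
(3, 4): arr[3]=9 > arr[4]=5
(3, 5): arr[3]=9 > arr[5]=3
(4, 5): arr[4]=5 > arr[5]=3
(6, 7): arr[6]=17 > arr[7]=9

Total inversions: 12

The array has 12 inversion(s): (0,1), (0,2), (0,3), (0,4), (0,5), (0,7), (1,5), (2,5), (3,4), (3,5), (4,5), (6,7). Each pair (i,j) satisfies i < j and arr[i] > arr[j].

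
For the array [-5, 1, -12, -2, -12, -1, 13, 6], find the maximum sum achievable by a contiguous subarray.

Using Kadane's algorithm on [-5, 1, -12, -2, -12, -1, 13, 6]:

Scanning through the array:
Position 1 (value 1): max_ending_here = 1, max_so_far = 1
Position 2 (value -12): max_ending_here = -11, max_so_far = 1
Position 3 (value -2): max_ending_here = -2, max_so_far = 1
Position 4 (value -12): max_ending_here = -12, max_so_far = 1
Position 5 (value -1): max_ending_here = -1, max_so_far = 1
Position 6 (value 13): max_ending_here = 13, max_so_far = 13
Position 7 (value 6): max_ending_here = 19, max_so_far = 19

Maximum subarray: [13, 6]
Maximum sum: 19

The maximum subarray is [13, 6] with sum 19. This subarray runs from index 6 to index 7.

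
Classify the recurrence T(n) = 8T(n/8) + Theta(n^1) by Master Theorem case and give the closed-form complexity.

Master Theorem for T(n) = 8T(n/8) + O(n^1):

a = 8, b = 8, c = 1
log_b(a) = log_8(8) = 1.0000

Case 2: c = 1 = log_8(8) = 1.0000
T(n) = O(n^1 log n) = O(n log n)

For T(n) = 8T(n/8) + O(n^1): log_8(8) = 1.0000. This is Case 2 of the Master Theorem (c = log_b(a), equal work at all levels), giving O(n log n).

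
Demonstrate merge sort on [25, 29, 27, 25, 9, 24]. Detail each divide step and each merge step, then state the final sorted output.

Merge sort trace:

Split: [25, 29, 27, 25, 9, 24] -> [25, 29, 27] and [25, 9, 24]
  Split: [25, 29, 27] -> [25] and [29, 27]
    Split: [29, 27] -> [29] and [27]
    Merge: [29] + [27] -> [27, 29]
  Merge: [25] + [27, 29] -> [25, 27, 29]
  Split: [25, 9, 24] -> [25] and [9, 24]
    Split: [9, 24] -> [9] and [24]
    Merge: [9] + [24] -> [9, 24]
  Merge: [25] + [9, 24] -> [9, 24, 25]
Merge: [25, 27, 29] + [9, 24, 25] -> [9, 24, 25, 25, 27, 29]

Final sorted array: [9, 24, 25, 25, 27, 29]

The merge sort proceeds by recursively splitting the array and merging sorted halves.
After all merges, the sorted array is [9, 24, 25, 25, 27, 29].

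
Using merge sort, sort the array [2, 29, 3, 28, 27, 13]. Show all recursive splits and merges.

Merge sort trace:

Split: [2, 29, 3, 28, 27, 13] -> [2, 29, 3] and [28, 27, 13]
  Split: [2, 29, 3] -> [2] and [29, 3]
    Split: [29, 3] -> [29] and [3]
    Merge: [29] + [3] -> [3, 29]
  Merge: [2] + [3, 29] -> [2, 3, 29]
  Split: [28, 27, 13] -> [28] and [27, 13]
    Split: [27, 13] -> [27] and [13]
    Merge: [27] + [13] -> [13, 27]
  Merge: [28] + [13, 27] -> [13, 27, 28]
Merge: [2, 3, 29] + [13, 27, 28] -> [2, 3, 13, 27, 28, 29]

Final sorted array: [2, 3, 13, 27, 28, 29]

The merge sort proceeds by recursively splitting the array and merging sorted halves.
After all merges, the sorted array is [2, 3, 13, 27, 28, 29].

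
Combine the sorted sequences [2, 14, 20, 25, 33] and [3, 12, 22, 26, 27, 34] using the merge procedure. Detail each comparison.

Merging process:

Compare 2 vs 3: take 2 from left. Merged: [2]
Compare 14 vs 3: take 3 from right. Merged: [2, 3]
Compare 14 vs 12: take 12 from right. Merged: [2, 3, 12]
Compare 14 vs 22: take 14 from left. Merged: [2, 3, 12, 14]
Compare 20 vs 22: take 20 from left. Merged: [2, 3, 12, 14, 20]
Compare 25 vs 22: take 22 from right. Merged: [2, 3, 12, 14, 20, 22]
Compare 25 vs 26: take 25 from left. Merged: [2, 3, 12, 14, 20, 22, 25]
Compare 33 vs 26: take 26 from right. Merged: [2, 3, 12, 14, 20, 22, 25, 26]
Compare 33 vs 27: take 27 from right. Merged: [2, 3, 12, 14, 20, 22, 25, 26, 27]
Compare 33 vs 34: take 33 from left. Merged: [2, 3, 12, 14, 20, 22, 25, 26, 27, 33]
Append remaining from right: [34]. Merged: [2, 3, 12, 14, 20, 22, 25, 26, 27, 33, 34]

Final merged array: [2, 3, 12, 14, 20, 22, 25, 26, 27, 33, 34]
Total comparisons: 10

The merged array is [2, 3, 12, 14, 20, 22, 25, 26, 27, 33, 34], requiring 10 comparisons. The merge step runs in O(n) time where n is the total number of elements.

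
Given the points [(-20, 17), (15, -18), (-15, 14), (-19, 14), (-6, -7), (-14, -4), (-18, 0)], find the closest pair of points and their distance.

Computing all pairwise distances among 7 points:

d((-20, 17), (15, -18)) = 49.4975
d((-20, 17), (-15, 14)) = 5.831
d((-20, 17), (-19, 14)) = 3.1623 <-- minimum
d((-20, 17), (-6, -7)) = 27.7849
d((-20, 17), (-14, -4)) = 21.8403
d((-20, 17), (-18, 0)) = 17.1172
d((15, -18), (-15, 14)) = 43.8634
d((15, -18), (-19, 14)) = 46.6905
d((15, -18), (-6, -7)) = 23.7065
d((15, -18), (-14, -4)) = 32.2025
d((15, -18), (-18, 0)) = 37.5899
d((-15, 14), (-19, 14)) = 4.0
d((-15, 14), (-6, -7)) = 22.8473
d((-15, 14), (-14, -4)) = 18.0278
d((-15, 14), (-18, 0)) = 14.3178
d((-19, 14), (-6, -7)) = 24.6982
d((-19, 14), (-14, -4)) = 18.6815
d((-19, 14), (-18, 0)) = 14.0357
d((-6, -7), (-14, -4)) = 8.544
d((-6, -7), (-18, 0)) = 13.8924
d((-14, -4), (-18, 0)) = 5.6569

Closest pair: (-20, 17) and (-19, 14) with distance 3.1623

The closest pair is (-20, 17) and (-19, 14) with Euclidean distance 3.1623. For 7 points, brute-force pairwise comparison is shown above. For large n, the divide-and-conquer algorithm (sort by x, recurse on halves, check the dividing strip) achieves O(n log n).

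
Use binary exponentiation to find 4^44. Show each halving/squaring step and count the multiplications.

Computing 4^44 by squaring (build up from 4^1; each line after the first costs one multiplication):

4^1 = 4
4^2 = (4^1)^2 = 4^2 = 16
4^4 = (4^2)^2 = 16^2 = 256
4^5 = 4 * 4^4 = 4 * 256 = 1024
4^10 = (4^5)^2 = 1024^2 = 1048576
4^11 = 4 * 4^10 = 4 * 1048576 = 4194304
4^22 = (4^11)^2 = 4194304^2 = 17592186044416
4^44 = (4^22)^2 = 17592186044416^2 = 309485009821345068724781056

Result: 309485009821345068724781056
Multiplications needed: 7 (7 lines after 4^1)

4^44 = 309485009821345068724781056. Using exponentiation by squaring, this requires 7 multiplications. The key idea: if the exponent is even, square the half-power; if odd, multiply by the base once.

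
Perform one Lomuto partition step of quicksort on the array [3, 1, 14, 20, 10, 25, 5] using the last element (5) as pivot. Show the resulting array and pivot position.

Lomuto partition with pivot = 5:

Initial array: [3, 1, 14, 20, 10, 25, 5]

arr[0]=3 <= 5: swap with position 0, array becomes [3, 1, 14, 20, 10, 25, 5]
arr[1]=1 <= 5: swap with position 1, array becomes [3, 1, 14, 20, 10, 25, 5]
arr[2]=14 > 5: no swap
arr[3]=20 > 5: no swap
arr[4]=10 > 5: no swap
arr[5]=25 > 5: no swap

Place pivot at position 2: [3, 1, 5, 20, 10, 25, 14]
Pivot position: 2

After partitioning with pivot 5, the array becomes [3, 1, 5, 20, 10, 25, 14]. The pivot is placed at index 2. All elements to the left of the pivot are <= 5, and all elements to the right are > 5.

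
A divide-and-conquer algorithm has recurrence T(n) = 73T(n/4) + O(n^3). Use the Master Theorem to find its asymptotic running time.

Master Theorem for T(n) = 73T(n/4) + O(n^3):

a = 73, b = 4, c = 3
log_b(a) = log_4(73) = 3.0949

Case 1: c = 3 < log_4(73) = 3.0949
T(n) = O(n^(log_4 73))

For T(n) = 73T(n/4) + O(n^3): log_4(73) = 3.0949. This is Case 1 of the Master Theorem (c < log_b(a), work dominated by leaves), giving O(n^(log_4 73)).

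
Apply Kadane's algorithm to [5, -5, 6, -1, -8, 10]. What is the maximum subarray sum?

Using Kadane's algorithm on [5, -5, 6, -1, -8, 10]:

Scanning through the array:
Position 1 (value -5): max_ending_here = 0, max_so_far = 5
Position 2 (value 6): max_ending_here = 6, max_so_far = 6
Position 3 (value -1): max_ending_here = 5, max_so_far = 6
Position 4 (value -8): max_ending_here = -3, max_so_far = 6
Position 5 (value 10): max_ending_here = 10, max_so_far = 10

Maximum subarray: [10]
Maximum sum: 10

The maximum subarray is [10] with sum 10. This subarray runs from index 5 to index 5.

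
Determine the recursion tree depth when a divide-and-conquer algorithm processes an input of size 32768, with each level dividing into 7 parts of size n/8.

For divide and conquer with division factor 8:

Problem sizes at each level:
Level 0: 32768
Level 1: 4096
Level 2: 512
Level 3: 64
Level 4: 8
Level 5: 1

The root is level 0 and the size-1 base case is level 5 (the tree spans levels 0 through 5, i.e. 6 levels counting the root), so the depth is the number of divisions: log_8(32768) = 5

The recursion tree depth is log_8(32768) = 5. At each level, the problem size is divided by 8, so it takes 5 divisions to reduce to a base case of size 1. The algorithm makes 7 recursive calls at each level.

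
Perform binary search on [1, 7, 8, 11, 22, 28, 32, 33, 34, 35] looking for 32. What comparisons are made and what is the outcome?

Binary search for 32 in [1, 7, 8, 11, 22, 28, 32, 33, 34, 35]:

lo=0, hi=9, mid=4, arr[mid]=22 -> 22 < 32, search right half
lo=5, hi=9, mid=7, arr[mid]=33 -> 33 > 32, search left half
lo=5, hi=6, mid=5, arr[mid]=28 -> 28 < 32, search right half
lo=6, hi=6, mid=6, arr[mid]=32 -> Found target at index 6!

Binary search finds 32 at index 6 after 4 comparisons. The search repeatedly halves the search space by comparing with the middle element.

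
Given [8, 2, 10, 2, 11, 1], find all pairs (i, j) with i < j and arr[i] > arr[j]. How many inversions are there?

Finding inversions in [8, 2, 10, 2, 11, 1]:

(0, 1): arr[0]=8 > arr[1]=2
(0, 3): arr[0]=8 > arr[3]=2
(0, 5): arr[0]=8 > arr[5]=1
(1, 5): arr[1]=2 > arr[5]=1
(2, 3): arr[2]=10 > arr[3]=2
(2, 5): arr[2]=10 > arr[5]=1
(3, 5): arr[3]=2 > arr[5]=1
(4, 5): arr[4]=11 > arr[5]=1

Total inversions: 8

The array has 8 inversion(s): (0,1), (0,3), (0,5), (1,5), (2,3), (2,5), (3,5), (4,5). Each pair (i,j) satisfies i < j and arr[i] > arr[j].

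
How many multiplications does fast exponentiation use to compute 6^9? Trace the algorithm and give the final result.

Computing 6^9 by squaring (build up from 6^1; each line after the first costs one multiplication):

6^1 = 6
6^2 = (6^1)^2 = 6^2 = 36
6^4 = (6^2)^2 = 36^2 = 1296
6^8 = (6^4)^2 = 1296^2 = 1679616
6^9 = 6 * 6^8 = 6 * 1679616 = 10077696

Result: 10077696
Multiplications needed: 4 (4 lines after 6^1)

6^9 = 10077696. Using exponentiation by squaring, this requires 4 multiplications. The key idea: if the exponent is even, square the half-power; if odd, multiply by the base once.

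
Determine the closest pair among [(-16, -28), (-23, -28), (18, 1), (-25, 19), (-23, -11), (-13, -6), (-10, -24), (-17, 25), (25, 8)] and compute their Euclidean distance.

Computing all pairwise distances among 9 points:

d((-16, -28), (-23, -28)) = 7.0 <-- minimum
d((-16, -28), (18, 1)) = 44.6878
d((-16, -28), (-25, 19)) = 47.8539
d((-16, -28), (-23, -11)) = 18.3848
d((-16, -28), (-13, -6)) = 22.2036
d((-16, -28), (-10, -24)) = 7.2111
d((-16, -28), (-17, 25)) = 53.0094
d((-16, -28), (25, 8)) = 54.5619
d((-23, -28), (18, 1)) = 50.2195
d((-23, -28), (-25, 19)) = 47.0425
d((-23, -28), (-23, -11)) = 17.0
d((-23, -28), (-13, -6)) = 24.1661
d((-23, -28), (-10, -24)) = 13.6015
d((-23, -28), (-17, 25)) = 53.3385
d((-23, -28), (25, 8)) = 60.0
d((18, 1), (-25, 19)) = 46.6154
d((18, 1), (-23, -11)) = 42.72
d((18, 1), (-13, -6)) = 31.7805
d((18, 1), (-10, -24)) = 37.5366
d((18, 1), (-17, 25)) = 42.4382
d((18, 1), (25, 8)) = 9.8995
d((-25, 19), (-23, -11)) = 30.0666
d((-25, 19), (-13, -6)) = 27.7308
d((-25, 19), (-10, -24)) = 45.5412
d((-25, 19), (-17, 25)) = 10.0
d((-25, 19), (25, 8)) = 51.1957
d((-23, -11), (-13, -6)) = 11.1803
d((-23, -11), (-10, -24)) = 18.3848
d((-23, -11), (-17, 25)) = 36.4966
d((-23, -11), (25, 8)) = 51.6236
d((-13, -6), (-10, -24)) = 18.2483
d((-13, -6), (-17, 25)) = 31.257
d((-13, -6), (25, 8)) = 40.4969
d((-10, -24), (-17, 25)) = 49.4975
d((-10, -24), (25, 8)) = 47.4236
d((-17, 25), (25, 8)) = 45.31

Closest pair: (-16, -28) and (-23, -28) with distance 7.0

The closest pair is (-16, -28) and (-23, -28) with Euclidean distance 7.0. For 9 points, brute-force pairwise comparison is shown above. For large n, the divide-and-conquer algorithm (sort by x, recurse on halves, check the dividing strip) achieves O(n log n).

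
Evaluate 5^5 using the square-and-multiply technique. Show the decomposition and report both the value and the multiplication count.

Computing 5^5 by squaring (build up from 5^1; each line after the first costs one multiplication):

5^1 = 5
5^2 = (5^1)^2 = 5^2 = 25
5^4 = (5^2)^2 = 25^2 = 625
5^5 = 5 * 5^4 = 5 * 625 = 3125

Result: 3125
Multiplications needed: 3 (3 lines after 5^1)

5^5 = 3125. Using exponentiation by squaring, this requires 3 multiplications. The key idea: if the exponent is even, square the half-power; if odd, multiply by the base once.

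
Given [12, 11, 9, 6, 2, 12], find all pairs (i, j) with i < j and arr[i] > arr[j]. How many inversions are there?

Finding inversions in [12, 11, 9, 6, 2, 12]:

(0, 1): arr[0]=12 > arr[1]=11
(0, 2): arr[0]=12 > arr[2]=9
(0, 3): arr[0]=12 > arr[3]=6
(0, 4): arr[0]=12 > arr[4]=2
(1, 2): arr[1]=11 > arr[2]=9
(1, 3): arr[1]=11 > arr[3]=6
(1, 4): arr[1]=11 > arr[4]=2
(2, 3): arr[2]=9 > arr[3]=6
(2, 4): arr[2]=9 > arr[4]=2
(3, 4): arr[3]=6 > arr[4]=2

Total inversions: 10

The array has 10 inversion(s): (0,1), (0,2), (0,3), (0,4), (1,2), (1,3), (1,4), (2,3), (2,4), (3,4). Each pair (i,j) satisfies i < j and arr[i] > arr[j].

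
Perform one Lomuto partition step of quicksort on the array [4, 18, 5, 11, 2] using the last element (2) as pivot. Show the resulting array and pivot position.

Lomuto partition with pivot = 2:

Initial array: [4, 18, 5, 11, 2]

arr[0]=4 > 2: no swap
arr[1]=18 > 2: no swap
arr[2]=5 > 2: no swap
arr[3]=11 > 2: no swap

Place pivot at position 0: [2, 18, 5, 11, 4]
Pivot position: 0

After partitioning with pivot 2, the array becomes [2, 18, 5, 11, 4]. The pivot is placed at index 0. All elements to the left of the pivot are <= 2, and all elements to the right are > 2.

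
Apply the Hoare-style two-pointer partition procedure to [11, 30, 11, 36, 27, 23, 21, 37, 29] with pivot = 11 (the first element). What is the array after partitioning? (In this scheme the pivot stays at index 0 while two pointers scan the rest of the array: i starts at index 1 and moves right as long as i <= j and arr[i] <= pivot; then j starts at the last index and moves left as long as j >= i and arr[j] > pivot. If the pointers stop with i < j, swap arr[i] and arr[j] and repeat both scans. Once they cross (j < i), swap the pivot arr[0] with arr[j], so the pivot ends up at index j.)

Hoare-style two-pointer partition with pivot = 11:

Initial array: [11, 30, 11, 36, 27, 23, 21, 37, 29]

Pointers start at i = 1, j = 8.
i stops at index 1 (arr[1]=30 > 11), j stops at index 2 (arr[2]=11 <= 11): swap arr[1] and arr[2], array becomes [11, 11, 30, 36, 27, 23, 21, 37, 29]
i ends at 2, j ends at 1: the pointers have crossed (j < i), so scanning stops.

Swap pivot arr[0] with arr[1] to place pivot at position 1: [11, 11, 30, 36, 27, 23, 21, 37, 29]
Pivot position: 1

After partitioning with pivot 11, the array becomes [11, 11, 30, 36, 27, 23, 21, 37, 29]. The pivot is placed at index 1. All elements to the left of the pivot are <= 11, and all elements to the right are > 11.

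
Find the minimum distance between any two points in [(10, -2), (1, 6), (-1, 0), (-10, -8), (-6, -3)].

Computing all pairwise distances among 5 points:

d((10, -2), (1, 6)) = 12.0416
d((10, -2), (-1, 0)) = 11.1803
d((10, -2), (-10, -8)) = 20.8806
d((10, -2), (-6, -3)) = 16.0312
d((1, 6), (-1, 0)) = 6.3246
d((1, 6), (-10, -8)) = 17.8045
d((1, 6), (-6, -3)) = 11.4018
d((-1, 0), (-10, -8)) = 12.0416
d((-1, 0), (-6, -3)) = 5.831 <-- minimum
d((-10, -8), (-6, -3)) = 6.4031

Closest pair: (-1, 0) and (-6, -3) with distance 5.831

The closest pair is (-1, 0) and (-6, -3) with Euclidean distance 5.831. For 5 points, brute-force pairwise comparison is shown above. For large n, the divide-and-conquer algorithm (sort by x, recurse on halves, check the dividing strip) achieves O(n log n).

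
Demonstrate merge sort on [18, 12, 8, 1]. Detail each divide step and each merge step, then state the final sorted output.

Merge sort trace:

Split: [18, 12, 8, 1] -> [18, 12] and [8, 1]
  Split: [18, 12] -> [18] and [12]
  Merge: [18] + [12] -> [12, 18]
  Split: [8, 1] -> [8] and [1]
  Merge: [8] + [1] -> [1, 8]
Merge: [12, 18] + [1, 8] -> [1, 8, 12, 18]

Final sorted array: [1, 8, 12, 18]

The merge sort proceeds by recursively splitting the array and merging sorted halves.
After all merges, the sorted array is [1, 8, 12, 18].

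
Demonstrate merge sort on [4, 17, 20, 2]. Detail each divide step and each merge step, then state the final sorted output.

Merge sort trace:

Split: [4, 17, 20, 2] -> [4, 17] and [20, 2]
  Split: [4, 17] -> [4] and [17]
  Merge: [4] + [17] -> [4, 17]
  Split: [20, 2] -> [20] and [2]
  Merge: [20] + [2] -> [2, 20]
Merge: [4, 17] + [2, 20] -> [2, 4, 17, 20]

Final sorted array: [2, 4, 17, 20]

The merge sort proceeds by recursively splitting the array and merging sorted halves.
After all merges, the sorted array is [2, 4, 17, 20].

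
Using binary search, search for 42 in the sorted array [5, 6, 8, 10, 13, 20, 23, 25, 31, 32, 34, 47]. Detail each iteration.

Binary search for 42 in [5, 6, 8, 10, 13, 20, 23, 25, 31, 32, 34, 47]:

lo=0, hi=11, mid=5, arr[mid]=20 -> 20 < 42, search right half
lo=6, hi=11, mid=8, arr[mid]=31 -> 31 < 42, search right half
lo=9, hi=11, mid=10, arr[mid]=34 -> 34 < 42, search right half
lo=11, hi=11, mid=11, arr[mid]=47 -> 47 > 42, search left half
lo=11 > hi=10, target 42 not found

Binary search determines that 42 is not in the array after 4 comparisons. The search space was exhausted without finding the target.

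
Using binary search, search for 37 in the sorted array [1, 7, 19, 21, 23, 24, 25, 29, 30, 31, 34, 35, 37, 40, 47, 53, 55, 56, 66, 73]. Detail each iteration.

Binary search for 37 in [1, 7, 19, 21, 23, 24, 25, 29, 30, 31, 34, 35, 37, 40, 47, 53, 55, 56, 66, 73]:

lo=0, hi=19, mid=9, arr[mid]=31 -> 31 < 37, search right half
lo=10, hi=19, mid=14, arr[mid]=47 -> 47 > 37, search left half
lo=10, hi=13, mid=11, arr[mid]=35 -> 35 < 37, search right half
lo=12, hi=13, mid=12, arr[mid]=37 -> Found target at index 12!

Binary search finds 37 at index 12 after 4 comparisons. The search repeatedly halves the search space by comparing with the middle element.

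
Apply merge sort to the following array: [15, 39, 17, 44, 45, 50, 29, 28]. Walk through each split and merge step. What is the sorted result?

Merge sort trace:

Split: [15, 39, 17, 44, 45, 50, 29, 28] -> [15, 39, 17, 44] and [45, 50, 29, 28]
  Split: [15, 39, 17, 44] -> [15, 39] and [17, 44]
    Split: [15, 39] -> [15] and [39]
    Merge: [15] + [39] -> [15, 39]
    Split: [17, 44] -> [17] and [44]
    Merge: [17] + [44] -> [17, 44]
  Merge: [15, 39] + [17, 44] -> [15, 17, 39, 44]
  Split: [45, 50, 29, 28] -> [45, 50] and [29, 28]
    Split: [45, 50] -> [45] and [50]
    Merge: [45] + [50] -> [45, 50]
    Split: [29, 28] -> [29] and [28]
    Merge: [29] + [28] -> [28, 29]
  Merge: [45, 50] + [28, 29] -> [28, 29, 45, 50]
Merge: [15, 17, 39, 44] + [28, 29, 45, 50] -> [15, 17, 28, 29, 39, 44, 45, 50]

Final sorted array: [15, 17, 28, 29, 39, 44, 45, 50]

The merge sort proceeds by recursively splitting the array and merging sorted halves.
After all merges, the sorted array is [15, 17, 28, 29, 39, 44, 45, 50].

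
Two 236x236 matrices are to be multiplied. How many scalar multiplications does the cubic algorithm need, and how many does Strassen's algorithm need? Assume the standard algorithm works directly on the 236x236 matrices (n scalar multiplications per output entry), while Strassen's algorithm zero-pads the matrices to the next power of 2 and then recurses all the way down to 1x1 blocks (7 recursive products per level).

Matrix multiplication for 236x236 matrices:

Strassen's algorithm requires power-of-2 dimensions. Pad 236x236 to 256x256 (next power of 2).

Standard algorithm: 236^3 = 13144256 multiplications
Strassen's algorithm: 7^(log2(256)) = 7^8 = 5764801 multiplications
Savings: 13144256 - 5764801 = 7379455 multiplications

Standard: 13144256 multiplications (236^3). Strassen: 5764801 multiplications (7^8, after padding to 256x256). Strassen reduces 8 recursive multiplications to 7 at each level.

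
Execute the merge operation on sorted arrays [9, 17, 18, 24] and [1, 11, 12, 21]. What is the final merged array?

Merging process:

Compare 9 vs 1: take 1 from right. Merged: [1]
Compare 9 vs 11: take 9 from left. Merged: [1, 9]
Compare 17 vs 11: take 11 from right. Merged: [1, 9, 11]
Compare 17 vs 12: take 12 from right. Merged: [1, 9, 11, 12]
Compare 17 vs 21: take 17 from left. Merged: [1, 9, 11, 12, 17]
Compare 18 vs 21: take 18 from left. Merged: [1, 9, 11, 12, 17, 18]
Compare 24 vs 21: take 21 from right. Merged: [1, 9, 11, 12, 17, 18, 21]
Append remaining from left: [24]. Merged: [1, 9, 11, 12, 17, 18, 21, 24]

Final merged array: [1, 9, 11, 12, 17, 18, 21, 24]
Total comparisons: 7

The merged array is [1, 9, 11, 12, 17, 18, 21, 24], requiring 7 comparisons. The merge step runs in O(n) time where n is the total number of elements.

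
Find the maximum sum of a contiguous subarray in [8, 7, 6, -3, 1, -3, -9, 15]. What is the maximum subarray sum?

Using Kadane's algorithm on [8, 7, 6, -3, 1, -3, -9, 15]:

Scanning through the array:
Position 1 (value 7): max_ending_here = 15, max_so_far = 15
Position 2 (value 6): max_ending_here = 21, max_so_far = 21
Position 3 (value -3): max_ending_here = 18, max_so_far = 21
Position 4 (value 1): max_ending_here = 19, max_so_far = 21
Position 5 (value -3): max_ending_here = 16, max_so_far = 21
Position 6 (value -9): max_ending_here = 7, max_so_far = 21
Position 7 (value 15): max_ending_here = 22, max_so_far = 22

Maximum subarray: [8, 7, 6, -3, 1, -3, -9, 15]
Maximum sum: 22

The maximum subarray is [8, 7, 6, -3, 1, -3, -9, 15] with sum 22. This subarray runs from index 0 to index 7.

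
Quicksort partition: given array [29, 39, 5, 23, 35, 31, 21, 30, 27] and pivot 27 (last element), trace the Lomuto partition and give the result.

Lomuto partition with pivot = 27:

Initial array: [29, 39, 5, 23, 35, 31, 21, 30, 27]

arr[0]=29 > 27: no swap
arr[1]=39 > 27: no swap
arr[2]=5 <= 27: swap with position 0, array becomes [5, 39, 29, 23, 35, 31, 21, 30, 27]
arr[3]=23 <= 27: swap with position 1, array becomes [5, 23, 29, 39, 35, 31, 21, 30, 27]
arr[4]=35 > 27: no swap
arr[5]=31 > 27: no swap
arr[6]=21 <= 27: swap with position 2, array becomes [5, 23, 21, 39, 35, 31, 29, 30, 27]
arr[7]=30 > 27: no swap

Place pivot at position 3: [5, 23, 21, 27, 35, 31, 29, 30, 39]
Pivot position: 3

After partitioning with pivot 27, the array becomes [5, 23, 21, 27, 35, 31, 29, 30, 39]. The pivot is placed at index 3. All elements to the left of the pivot are <= 27, and all elements to the right are > 27.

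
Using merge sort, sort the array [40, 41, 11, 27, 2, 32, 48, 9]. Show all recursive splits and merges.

Merge sort trace:

Split: [40, 41, 11, 27, 2, 32, 48, 9] -> [40, 41, 11, 27] and [2, 32, 48, 9]
  Split: [40, 41, 11, 27] -> [40, 41] and [11, 27]
    Split: [40, 41] -> [40] and [41]
    Merge: [40] + [41] -> [40, 41]
    Split: [11, 27] -> [11] and [27]
    Merge: [11] + [27] -> [11, 27]
  Merge: [40, 41] + [11, 27] -> [11, 27, 40, 41]
  Split: [2, 32, 48, 9] -> [2, 32] and [48, 9]
    Split: [2, 32] -> [2] and [32]
    Merge: [2] + [32] -> [2, 32]
    Split: [48, 9] -> [48] and [9]
    Merge: [48] + [9] -> [9, 48]
  Merge: [2, 32] + [9, 48] -> [2, 9, 32, 48]
Merge: [11, 27, 40, 41] + [2, 9, 32, 48] -> [2, 9, 11, 27, 32, 40, 41, 48]

Final sorted array: [2, 9, 11, 27, 32, 40, 41, 48]

The merge sort proceeds by recursively splitting the array and merging sorted halves.
After all merges, the sorted array is [2, 9, 11, 27, 32, 40, 41, 48].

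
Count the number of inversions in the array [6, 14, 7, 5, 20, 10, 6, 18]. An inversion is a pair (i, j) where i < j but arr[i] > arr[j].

Finding inversions in [6, 14, 7, 5, 20, 10, 6, 18]:

(0, 3): arr[0]=6 > arr[3]=5
(1, 2): arr[1]=14 > arr[2]=7
(1, 3): arr[1]=14 > arr[3]=5
(1, 5): arr[1]=14 > arr[5]=10
(1, 6): arr[1]=14 > arr[6]=6
(2, 3): arr[2]=7 > arr[3]=5
(2, 6): arr[2]=7 > arr[6]=6
(4, 5): arr[4]=20 > arr[5]=10
(4, 6): arr[4]=20 > arr[6]=6
(4, 7): arr[4]=20 > arr[7]=18
(5, 6): arr[5]=10 > arr[6]=6

Total inversions: 11

The array has 11 inversion(s): (0,3), (1,2), (1,3), (1,5), (1,6), (2,3), (2,6), (4,5), (4,6), (4,7), (5,6). Each pair (i,j) satisfies i < j and arr[i] > arr[j].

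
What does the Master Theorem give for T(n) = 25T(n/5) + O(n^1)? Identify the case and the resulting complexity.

Master Theorem for T(n) = 25T(n/5) + O(n^1):

a = 25, b = 5, c = 1
log_b(a) = log_5(25) = 2.0000

Case 1: c = 1 < log_5(25) = 2.0000
T(n) = O(n^(log_5 25)) = O(n^2)

For T(n) = 25T(n/5) + O(n^1): log_5(25) = 2.0000. This is Case 1 of the Master Theorem (c < log_b(a), work dominated by leaves), giving O(n^2).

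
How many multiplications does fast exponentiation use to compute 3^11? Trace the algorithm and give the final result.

Computing 3^11 by squaring (build up from 3^1; each line after the first costs one multiplication):

3^1 = 3
3^2 = (3^1)^2 = 3^2 = 9
3^4 = (3^2)^2 = 9^2 = 81
3^5 = 3 * 3^4 = 3 * 81 = 243
3^10 = (3^5)^2 = 243^2 = 59049
3^11 = 3 * 3^10 = 3 * 59049 = 177147

Result: 177147
Multiplications needed: 5 (5 lines after 3^1)

3^11 = 177147. Using exponentiation by squaring, this requires 5 multiplications. The key idea: if the exponent is even, square the half-power; if odd, multiply by the base once.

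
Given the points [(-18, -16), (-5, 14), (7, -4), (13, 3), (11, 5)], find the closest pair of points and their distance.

Computing all pairwise distances among 5 points:

d((-18, -16), (-5, 14)) = 32.6956
d((-18, -16), (7, -4)) = 27.7308
d((-18, -16), (13, 3)) = 36.3593
d((-18, -16), (11, 5)) = 35.805
d((-5, 14), (7, -4)) = 21.6333
d((-5, 14), (13, 3)) = 21.095
d((-5, 14), (11, 5)) = 18.3576
d((7, -4), (13, 3)) = 9.2195
d((7, -4), (11, 5)) = 9.8489
d((13, 3), (11, 5)) = 2.8284 <-- minimum

Closest pair: (13, 3) and (11, 5) with distance 2.8284

The closest pair is (13, 3) and (11, 5) with Euclidean distance 2.8284. For 5 points, brute-force pairwise comparison is shown above. For large n, the divide-and-conquer algorithm (sort by x, recurse on halves, check the dividing strip) achieves O(n log n).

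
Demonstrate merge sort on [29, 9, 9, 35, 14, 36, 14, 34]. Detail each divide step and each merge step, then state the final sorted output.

Merge sort trace:

Split: [29, 9, 9, 35, 14, 36, 14, 34] -> [29, 9, 9, 35] and [14, 36, 14, 34]
  Split: [29, 9, 9, 35] -> [29, 9] and [9, 35]
    Split: [29, 9] -> [29] and [9]
    Merge: [29] + [9] -> [9, 29]
    Split: [9, 35] -> [9] and [35]
    Merge: [9] + [35] -> [9, 35]
  Merge: [9, 29] + [9, 35] -> [9, 9, 29, 35]
  Split: [14, 36, 14, 34] -> [14, 36] and [14, 34]
    Split: [14, 36] -> [14] and [36]
    Merge: [14] + [36] -> [14, 36]
    Split: [14, 34] -> [14] and [34]
    Merge: [14] + [34] -> [14, 34]
  Merge: [14, 36] + [14, 34] -> [14, 14, 34, 36]
Merge: [9, 9, 29, 35] + [14, 14, 34, 36] -> [9, 9, 14, 14, 29, 34, 35, 36]

Final sorted array: [9, 9, 14, 14, 29, 34, 35, 36]

The merge sort proceeds by recursively splitting the array and merging sorted halves.
After all merges, the sorted array is [9, 9, 14, 14, 29, 34, 35, 36].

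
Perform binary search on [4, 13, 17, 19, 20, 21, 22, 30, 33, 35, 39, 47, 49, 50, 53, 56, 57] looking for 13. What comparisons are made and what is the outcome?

Binary search for 13 in [4, 13, 17, 19, 20, 21, 22, 30, 33, 35, 39, 47, 49, 50, 53, 56, 57]:

lo=0, hi=16, mid=8, arr[mid]=33 -> 33 > 13, search left half
lo=0, hi=7, mid=3, arr[mid]=19 -> 19 > 13, search left half
lo=0, hi=2, mid=1, arr[mid]=13 -> Found target at index 1!

Binary search finds 13 at index 1 after 3 comparisons. The search repeatedly halves the search space by comparing with the middle element.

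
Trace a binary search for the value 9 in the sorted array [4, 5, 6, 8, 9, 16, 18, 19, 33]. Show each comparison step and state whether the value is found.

Binary search for 9 in [4, 5, 6, 8, 9, 16, 18, 19, 33]:

lo=0, hi=8, mid=4, arr[mid]=9 -> Found target at index 4!

Binary search finds 9 at index 4 after 1 comparisons. The search repeatedly halves the search space by comparing with the middle element.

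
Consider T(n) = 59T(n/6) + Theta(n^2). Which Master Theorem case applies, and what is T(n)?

Master Theorem for T(n) = 59T(n/6) + O(n^2):

a = 59, b = 6, c = 2
log_b(a) = log_6(59) = 2.2757

Case 1: c = 2 < log_6(59) = 2.2757
T(n) = O(n^(log_6 59))

For T(n) = 59T(n/6) + O(n^2): log_6(59) = 2.2757. This is Case 1 of the Master Theorem (c < log_b(a), work dominated by leaves), giving O(n^(log_6 59)).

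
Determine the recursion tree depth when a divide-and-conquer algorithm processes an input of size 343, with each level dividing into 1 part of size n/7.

For divide and conquer with division factor 7:

Problem sizes at each level:
Level 0: 343
Level 1: 49
Level 2: 7
Level 3: 1

The root is level 0 and the size-1 base case is level 3 (the tree spans levels 0 through 3, i.e. 4 levels counting the root), so the depth is the number of divisions: log_7(343) = 3

The recursion tree depth is log_7(343) = 3. At each level, the problem size is divided by 7, so it takes 3 divisions to reduce to a base case of size 1. The algorithm makes 1 recursive call at each level.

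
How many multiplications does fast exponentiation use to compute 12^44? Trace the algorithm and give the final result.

Computing 12^44 by squaring (build up from 12^1; each line after the first costs one multiplication):

12^1 = 12
12^2 = (12^1)^2 = 12^2 = 144
12^4 = (12^2)^2 = 144^2 = 20736
12^5 = 12 * 12^4 = 12 * 20736 = 248832
12^10 = (12^5)^2 = 248832^2 = 61917364224
12^11 = 12 * 12^10 = 12 * 61917364224 = 743008370688
12^22 = (12^11)^2 = 743008370688^2 = 552061438912436417593344
12^44 = (12^22)^2 = 552061438912436417593344^2 = 304771832334069766392840191887919236168953102336

Result: 304771832334069766392840191887919236168953102336
Multiplications needed: 7 (7 lines after 12^1)

12^44 = 304771832334069766392840191887919236168953102336. Using exponentiation by squaring, this requires 7 multiplications. The key idea: if the exponent is even, square the half-power; if odd, multiply by the base once.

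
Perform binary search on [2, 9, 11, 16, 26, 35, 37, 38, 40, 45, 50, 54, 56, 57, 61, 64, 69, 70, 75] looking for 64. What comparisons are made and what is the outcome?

Binary search for 64 in [2, 9, 11, 16, 26, 35, 37, 38, 40, 45, 50, 54, 56, 57, 61, 64, 69, 70, 75]:

lo=0, hi=18, mid=9, arr[mid]=45 -> 45 < 64, search right half
lo=10, hi=18, mid=14, arr[mid]=61 -> 61 < 64, search right half
lo=15, hi=18, mid=16, arr[mid]=69 -> 69 > 64, search left half
lo=15, hi=15, mid=15, arr[mid]=64 -> Found target at index 15!

Binary search finds 64 at index 15 after 4 comparisons. The search repeatedly halves the search space by comparing with the middle element.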